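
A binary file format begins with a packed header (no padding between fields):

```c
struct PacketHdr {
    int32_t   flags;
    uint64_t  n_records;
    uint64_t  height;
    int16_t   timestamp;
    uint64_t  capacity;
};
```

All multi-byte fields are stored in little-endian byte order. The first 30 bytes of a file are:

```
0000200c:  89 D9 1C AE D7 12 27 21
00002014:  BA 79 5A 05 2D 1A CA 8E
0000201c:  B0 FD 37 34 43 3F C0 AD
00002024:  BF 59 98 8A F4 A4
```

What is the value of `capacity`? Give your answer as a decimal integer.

11886277703482977728

`capacity` follows `flags` (4 B), `n_records` (8 B), `height` (8 B), `timestamp` (2 B), so it starts at offset 4 + 8 + 8 + 2 = 22 and occupies 8 bytes.
Bytes at offsets 22..29: C0 AD BF 59 98 8A F4 A4.
Little-endian stores the least-significant byte at the lowest address.
Reassemble most-significant byte first: A4 F4 8A 98 59 BF AD C0 → 0xA4F48A9859BFADC0.
0xA4F48A9859BFADC0 = 11886277703482977728.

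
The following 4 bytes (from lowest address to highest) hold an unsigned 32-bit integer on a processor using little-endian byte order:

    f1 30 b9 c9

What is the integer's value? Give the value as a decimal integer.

3384357105

In little-endian order the low byte comes first in memory.
Reassemble most-significant byte first: C9 B9 30 F1 → 0xC9B930F1.
0xC9B930F1 = 3384357105.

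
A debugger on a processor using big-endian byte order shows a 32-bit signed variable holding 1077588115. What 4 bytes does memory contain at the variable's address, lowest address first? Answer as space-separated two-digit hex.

1077588115 in hexadecimal, padded to 32 bits, is 0x403AB093.
Split into bytes (most-significant first): 40 3A B0 93.
Big-endian: lowest address holds the most-significant byte.
So the memory order matches the most-significant-first order: 40 3A B0 93.

40 3A B0 93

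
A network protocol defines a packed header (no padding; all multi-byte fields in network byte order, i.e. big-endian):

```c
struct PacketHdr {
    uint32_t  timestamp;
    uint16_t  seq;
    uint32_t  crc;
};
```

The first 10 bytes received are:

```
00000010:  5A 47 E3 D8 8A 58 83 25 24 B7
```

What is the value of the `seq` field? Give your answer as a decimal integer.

35416

`seq` follows `timestamp` (4 bytes), so it starts at byte offset 4 and occupies 2 bytes.
Bytes at offsets 4..5: 8A 58.
Big-endian: lowest address holds the most-significant byte.
The bytes are already most-significant first: 0x8A58.
0x8A58 = 35416.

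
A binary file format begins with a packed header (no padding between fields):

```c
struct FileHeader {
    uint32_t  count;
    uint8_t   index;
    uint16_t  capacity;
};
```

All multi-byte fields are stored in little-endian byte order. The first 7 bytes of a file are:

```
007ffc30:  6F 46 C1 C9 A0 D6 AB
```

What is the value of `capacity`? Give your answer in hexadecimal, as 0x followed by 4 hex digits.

`capacity` follows `count` (4 B), `index` (1 B), so it starts at offset 4 + 1 = 5 and occupies 2 bytes.
Bytes at offsets 5..6: D6 AB.
In little-endian order the low byte comes first in memory.
Reassemble most-significant byte first: AB D6 → 0xABD6.

0xABD6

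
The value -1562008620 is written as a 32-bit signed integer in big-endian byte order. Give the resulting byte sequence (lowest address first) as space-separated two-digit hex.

Two's complement of -1562008620 in 32 bits: 1562008620 = 0x5D1A5C2C; invert → 0xA2E5A3D3; add 1 → 0xA2E5A3D4.
Split into bytes (most-significant first): A2 E5 A3 D4.
In big-endian order the high byte comes first in memory.
So the memory order matches the most-significant-first order: A2 E5 A3 D4.

A2 E5 A3 D4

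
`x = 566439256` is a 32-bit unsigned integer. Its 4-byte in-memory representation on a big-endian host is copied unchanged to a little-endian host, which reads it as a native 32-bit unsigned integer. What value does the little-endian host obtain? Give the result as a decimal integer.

1479394081

566439256 in 32-bit hexadecimal is 0x21C32D58.
Stored big-endian, the bytes at ascending addresses are 21 C3 2D 58.
Read back as little-endian, the first byte is least significant, giving 0x582DC321.
0x582DC321 = 1479394081.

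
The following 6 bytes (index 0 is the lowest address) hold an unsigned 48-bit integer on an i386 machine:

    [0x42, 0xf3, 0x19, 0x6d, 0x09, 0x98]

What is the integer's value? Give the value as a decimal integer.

167166252544834

Little-endian: lowest address holds the least-significant byte.
Reassemble most-significant byte first: 98 09 6D 19 F3 42 → 0x98096D19F342.
0x98096D19F342 = 167166252544834.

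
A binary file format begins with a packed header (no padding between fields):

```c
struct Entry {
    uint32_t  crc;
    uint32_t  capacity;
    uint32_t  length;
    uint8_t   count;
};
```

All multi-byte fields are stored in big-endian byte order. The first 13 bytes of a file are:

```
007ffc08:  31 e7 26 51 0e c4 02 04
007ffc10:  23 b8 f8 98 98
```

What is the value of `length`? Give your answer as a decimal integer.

`length` follows `crc` (4 B), `capacity` (4 B), so it starts at offset 4 + 4 = 8 and occupies 4 bytes.
Bytes at offsets 8..11: 23 B8 F8 98.
In big-endian order the high byte comes first in memory.
The bytes are already most-significant first: 0x23B8F898.
0x23B8F898 = 599324824.

599324824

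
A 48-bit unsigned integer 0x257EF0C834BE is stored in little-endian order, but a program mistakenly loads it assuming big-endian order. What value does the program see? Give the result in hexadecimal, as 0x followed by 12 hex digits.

0xBE34C8F07E25

Stored little-endian, the bytes at ascending addresses are BE 34 C8 F0 7E 25.
Read back as big-endian, the last byte is least significant, giving 0xBE34C8F07E25.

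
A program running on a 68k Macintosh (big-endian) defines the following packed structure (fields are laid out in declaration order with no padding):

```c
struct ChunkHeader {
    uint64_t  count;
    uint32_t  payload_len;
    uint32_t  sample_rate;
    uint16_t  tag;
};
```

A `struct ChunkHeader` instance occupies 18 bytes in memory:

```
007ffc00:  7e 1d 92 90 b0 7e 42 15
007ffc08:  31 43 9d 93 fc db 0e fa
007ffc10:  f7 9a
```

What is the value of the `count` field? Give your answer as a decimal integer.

`count` is the first field, at byte offset 0, occupying 8 bytes.
Bytes at offsets 0..7: 7E 1D 92 90 B0 7E 42 15.
Big-endian: lowest address holds the most-significant byte.
The bytes are already most-significant first: 0x7E1D9290B07E4215.
0x7E1D9290B07E4215 = 9087580773237539349.

9087580773237539349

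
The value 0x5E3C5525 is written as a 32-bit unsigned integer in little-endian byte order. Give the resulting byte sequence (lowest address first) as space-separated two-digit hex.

25 55 3C 5E

Split into bytes (most-significant first): 5E 3C 55 25.
Little-endian: lowest address holds the least-significant byte.
So at ascending addresses the bytes are 25 55 3C 5E.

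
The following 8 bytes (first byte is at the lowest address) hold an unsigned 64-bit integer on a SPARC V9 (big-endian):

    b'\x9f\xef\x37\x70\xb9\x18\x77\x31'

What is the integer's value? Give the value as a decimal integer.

Big-endian stores the most-significant byte at the lowest address.
The bytes are already most-significant first: 0x9FEF3770B9187731.
0x9FEF3770B9187731 = 11524490928745641777.

11524490928745641777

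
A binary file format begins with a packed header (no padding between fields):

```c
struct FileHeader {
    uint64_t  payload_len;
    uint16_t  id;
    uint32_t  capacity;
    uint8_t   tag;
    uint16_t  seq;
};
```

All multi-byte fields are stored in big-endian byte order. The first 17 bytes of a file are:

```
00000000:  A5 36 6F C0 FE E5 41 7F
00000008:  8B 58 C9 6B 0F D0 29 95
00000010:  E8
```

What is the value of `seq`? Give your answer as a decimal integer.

38376

`seq` follows `payload_len` (8 B), `id` (2 B), `capacity` (4 B), `tag` (1 B), so it starts at offset 8 + 2 + 4 + 1 = 15 and occupies 2 bytes.
Bytes at offsets 15..16: 95 E8.
In big-endian order the high byte comes first in memory.
The bytes are already most-significant first: 0x95E8.
0x95E8 = 38376.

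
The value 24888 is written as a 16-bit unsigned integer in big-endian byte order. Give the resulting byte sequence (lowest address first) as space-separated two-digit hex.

61 38

24888 in hexadecimal, padded to 16 bits, is 0x6138.
Split into bytes (most-significant first): 61 38.
Big-endian: lowest address holds the most-significant byte.
So the memory order matches the most-significant-first order: 61 38.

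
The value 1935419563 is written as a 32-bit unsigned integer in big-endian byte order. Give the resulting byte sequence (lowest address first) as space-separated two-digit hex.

1935419563 in hexadecimal, padded to 32 bits, is 0x735C28AB.
Split into bytes (most-significant first): 73 5C 28 AB.
Big-endian: lowest address holds the most-significant byte.
So the memory order matches the most-significant-first order: 73 5C 28 AB.

73 5C 28 AB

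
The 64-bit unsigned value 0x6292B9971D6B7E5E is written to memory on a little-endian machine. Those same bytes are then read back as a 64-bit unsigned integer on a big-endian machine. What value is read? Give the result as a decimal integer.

Stored little-endian, the bytes at ascending addresses are 5E 7E 6B 1D 97 B9 92 62.
Read back as big-endian, the last byte is least significant, giving 0x5E7E6B1D97B99262.
0x5E7E6B1D97B99262 = 6808997461474513506.

6808997461474513506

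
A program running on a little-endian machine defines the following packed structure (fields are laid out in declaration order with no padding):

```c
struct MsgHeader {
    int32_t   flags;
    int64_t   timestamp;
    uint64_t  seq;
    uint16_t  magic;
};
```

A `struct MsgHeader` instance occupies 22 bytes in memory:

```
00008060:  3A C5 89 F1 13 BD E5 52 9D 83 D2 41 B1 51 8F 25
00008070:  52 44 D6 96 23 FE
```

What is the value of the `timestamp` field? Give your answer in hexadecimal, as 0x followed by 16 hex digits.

0x41D2839D52E5BD13

`timestamp` follows `flags` (4 bytes), so it starts at byte offset 4 and occupies 8 bytes.
Bytes at offsets 4..11: 13 BD E5 52 9D 83 D2 41.
Little-endian: lowest address holds the least-significant byte.
Reassemble most-significant byte first: 41 D2 83 9D 52 E5 BD 13 → 0x41D2839D52E5BD13.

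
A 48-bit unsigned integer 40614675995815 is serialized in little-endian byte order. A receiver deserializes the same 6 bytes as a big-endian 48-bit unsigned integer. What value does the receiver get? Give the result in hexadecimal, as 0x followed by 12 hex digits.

40614675995815 in 48-bit hexadecimal is 0x24F05755DCA7.
Stored little-endian, the bytes at ascending addresses are A7 DC 55 57 F0 24.
Read back as big-endian, the last byte is least significant, giving 0xA7DC5557F024.

0xA7DC5557F024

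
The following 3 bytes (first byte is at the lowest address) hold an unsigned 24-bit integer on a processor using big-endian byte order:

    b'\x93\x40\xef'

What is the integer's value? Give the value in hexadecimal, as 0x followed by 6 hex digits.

Big-endian: lowest address holds the most-significant byte.
The bytes are already most-significant first: 0x9340EF.

0x9340EF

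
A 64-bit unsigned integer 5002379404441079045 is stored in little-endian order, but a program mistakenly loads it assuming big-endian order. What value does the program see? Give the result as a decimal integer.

418114076544429125

5002379404441079045 in 64-bit hexadecimal is 0x456C05908970CD05.
Stored little-endian, the bytes at ascending addresses are 05 CD 70 89 90 05 6C 45.
Read back as big-endian, the last byte is least significant, giving 0x05CD708990056C45.
0x05CD708990056C45 = 418114076544429125.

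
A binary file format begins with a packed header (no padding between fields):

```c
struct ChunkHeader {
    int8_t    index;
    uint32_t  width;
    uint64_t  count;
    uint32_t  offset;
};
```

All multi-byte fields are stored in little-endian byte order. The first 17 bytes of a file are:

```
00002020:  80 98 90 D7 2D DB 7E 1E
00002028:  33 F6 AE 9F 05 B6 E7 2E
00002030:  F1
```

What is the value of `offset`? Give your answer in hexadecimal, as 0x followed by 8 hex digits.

0xF12EE7B6

`offset` follows `index` (1 B), `width` (4 B), `count` (8 B), so it starts at offset 1 + 4 + 8 = 13 and occupies 4 bytes.
Bytes at offsets 13..16: B6 E7 2E F1.
In little-endian order the low byte comes first in memory.
Reassemble most-significant byte first: F1 2E E7 B6 → 0xF12EE7B6.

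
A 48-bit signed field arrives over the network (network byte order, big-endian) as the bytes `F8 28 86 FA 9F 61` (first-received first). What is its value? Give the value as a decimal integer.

-8622029758623

In big-endian order the high byte comes first in memory.
The bytes are already most-significant first: 0xF82886FA9F61.
Top bit is set, so as a signed 48-bit value this is 0xF82886FA9F61 − 2^48 = -8622029758623.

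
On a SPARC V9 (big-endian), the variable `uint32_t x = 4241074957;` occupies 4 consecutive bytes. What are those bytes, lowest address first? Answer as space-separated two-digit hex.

FC C9 AB 0D

4241074957 in hexadecimal, padded to 32 bits, is 0xFCC9AB0D.
Split into bytes (most-significant first): FC C9 AB 0D.
Big-endian stores the most-significant byte at the lowest address.
So the memory order matches the most-significant-first order: FC C9 AB 0D.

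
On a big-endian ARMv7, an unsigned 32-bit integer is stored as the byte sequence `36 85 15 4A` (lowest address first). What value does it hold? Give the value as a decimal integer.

In big-endian order the high byte comes first in memory.
The bytes are already most-significant first: 0x3685154A.
0x3685154A = 914691402.

914691402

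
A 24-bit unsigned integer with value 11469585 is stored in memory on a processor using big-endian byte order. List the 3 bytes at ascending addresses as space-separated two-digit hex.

AF 03 11

11469585 in hexadecimal, padded to 24 bits, is 0xAF0311.
Split into bytes (most-significant first): AF 03 11.
Big-endian stores the most-significant byte at the lowest address.
So the memory order matches the most-significant-first order: AF 03 11.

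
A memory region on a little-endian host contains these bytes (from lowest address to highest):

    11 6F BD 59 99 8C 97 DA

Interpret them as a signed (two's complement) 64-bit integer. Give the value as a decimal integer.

-2695531261694480623

Little-endian stores the least-significant byte at the lowest address.
Reassemble most-significant byte first: DA 97 8C 99 59 BD 6F 11 → 0xDA978C9959BD6F11.
Top bit is set, so as a signed 64-bit value this is 0xDA978C9959BD6F11 − 2^64 = -2695531261694480623.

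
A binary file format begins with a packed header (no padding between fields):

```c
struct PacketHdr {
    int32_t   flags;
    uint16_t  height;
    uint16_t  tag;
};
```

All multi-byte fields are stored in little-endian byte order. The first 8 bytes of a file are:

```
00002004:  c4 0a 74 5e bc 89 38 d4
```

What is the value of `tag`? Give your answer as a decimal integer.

54328

`tag` follows `flags` (4 B), `height` (2 B), so it starts at offset 4 + 2 = 6 and occupies 2 bytes.
Bytes at offsets 6..7: 38 D4.
In little-endian order the low byte comes first in memory.
Reassemble most-significant byte first: D4 38 → 0xD438.
0xD438 = 54328.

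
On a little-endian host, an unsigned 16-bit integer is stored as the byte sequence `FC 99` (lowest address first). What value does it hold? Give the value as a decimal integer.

Little-endian: lowest address holds the least-significant byte.
Reassemble most-significant byte first: 99 FC → 0x99FC.
0x99FC = 39420.

39420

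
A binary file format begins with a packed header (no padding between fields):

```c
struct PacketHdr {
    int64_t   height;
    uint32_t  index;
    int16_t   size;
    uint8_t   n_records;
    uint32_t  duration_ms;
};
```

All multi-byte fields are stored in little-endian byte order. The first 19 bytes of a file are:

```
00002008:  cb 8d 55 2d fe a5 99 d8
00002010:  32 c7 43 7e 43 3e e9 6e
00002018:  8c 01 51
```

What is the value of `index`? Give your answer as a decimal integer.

`index` follows `height` (8 bytes), so it starts at byte offset 8 and occupies 4 bytes.
Bytes at offsets 8..11: 32 C7 43 7E.
Little-endian: lowest address holds the least-significant byte.
Reassemble most-significant byte first: 7E 43 C7 32 → 0x7E43C732.
0x7E43C732 = 2118371122.

2118371122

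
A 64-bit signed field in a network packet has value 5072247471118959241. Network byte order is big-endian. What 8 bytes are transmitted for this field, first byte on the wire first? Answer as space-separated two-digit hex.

46 64 3E 33 78 EB 42 89

5072247471118959241 in hexadecimal, padded to 64 bits, is 0x46643E3378EB4289.
Split into bytes (most-significant first): 46 64 3E 33 78 EB 42 89.
Big-endian stores the most-significant byte at the lowest address.
So the memory order matches the most-significant-first order: 46 64 3E 33 78 EB 42 89.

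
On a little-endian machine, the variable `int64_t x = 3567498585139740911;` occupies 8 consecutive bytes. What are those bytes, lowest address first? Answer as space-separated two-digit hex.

EF 80 F6 CF 0F 4D 82 31

3567498585139740911 in hexadecimal, padded to 64 bits, is 0x31824D0FCFF680EF.
Split into bytes (most-significant first): 31 82 4D 0F CF F6 80 EF.
Little-endian stores the least-significant byte at the lowest address.
So at ascending addresses the bytes are EF 80 F6 CF 0F 4D 82 31.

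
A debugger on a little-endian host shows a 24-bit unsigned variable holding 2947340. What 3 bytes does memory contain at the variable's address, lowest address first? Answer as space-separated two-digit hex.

2947340 in hexadecimal, padded to 24 bits, is 0x2CF90C.
Split into bytes (most-significant first): 2C F9 0C.
Little-endian: lowest address holds the least-significant byte.
So at ascending addresses the bytes are 0C F9 2C.

0C F9 2C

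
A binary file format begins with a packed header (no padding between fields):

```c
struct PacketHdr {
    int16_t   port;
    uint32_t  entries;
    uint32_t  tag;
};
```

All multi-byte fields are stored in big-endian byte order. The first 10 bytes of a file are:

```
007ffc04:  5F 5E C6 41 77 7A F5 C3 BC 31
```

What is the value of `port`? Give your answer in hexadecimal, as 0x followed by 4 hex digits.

`port` is the first field, at byte offset 0, occupying 2 bytes.
Bytes at offsets 0..1: 5F 5E.
In big-endian order the high byte comes first in memory.
The bytes are already most-significant first: 0x5F5E.

0x5F5E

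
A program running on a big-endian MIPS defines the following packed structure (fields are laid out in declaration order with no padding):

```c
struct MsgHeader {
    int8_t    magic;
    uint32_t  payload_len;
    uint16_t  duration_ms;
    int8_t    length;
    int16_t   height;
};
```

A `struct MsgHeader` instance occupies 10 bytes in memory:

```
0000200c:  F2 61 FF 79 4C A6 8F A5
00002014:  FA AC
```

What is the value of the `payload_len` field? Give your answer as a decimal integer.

1644132684

`payload_len` follows `magic` (1 byte), so it starts at byte offset 1 and occupies 4 bytes.
Bytes at offsets 1..4: 61 FF 79 4C.
Big-endian: lowest address holds the most-significant byte.
The bytes are already most-significant first: 0x61FF794C.
0x61FF794C = 1644132684.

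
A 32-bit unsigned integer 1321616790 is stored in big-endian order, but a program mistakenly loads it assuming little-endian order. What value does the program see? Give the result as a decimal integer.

1321616790 in 32-bit hexadecimal is 0x4EC64596.
Stored big-endian, the bytes at ascending addresses are 4E C6 45 96.
Read back as little-endian, the first byte is least significant, giving 0x9645C64E.
0x9645C64E = 2521155150.

2521155150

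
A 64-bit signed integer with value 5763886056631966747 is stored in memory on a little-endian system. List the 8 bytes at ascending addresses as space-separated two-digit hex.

5763886056631966747 in hexadecimal, padded to 64 bits, is 0x4FFD6FD483601C1B.
Split into bytes (most-significant first): 4F FD 6F D4 83 60 1C 1B.
Little-endian stores the least-significant byte at the lowest address.
So at ascending addresses the bytes are 1B 1C 60 83 D4 6F FD 4F.

1B 1C 60 83 D4 6F FD 4F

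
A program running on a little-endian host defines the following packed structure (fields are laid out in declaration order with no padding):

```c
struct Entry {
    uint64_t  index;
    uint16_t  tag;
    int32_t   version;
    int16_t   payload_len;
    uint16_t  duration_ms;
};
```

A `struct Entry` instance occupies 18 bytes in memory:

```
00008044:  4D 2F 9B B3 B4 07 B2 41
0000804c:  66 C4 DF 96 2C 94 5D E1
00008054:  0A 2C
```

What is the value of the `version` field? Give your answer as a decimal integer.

`version` follows `index` (8 B), `tag` (2 B), so it starts at offset 8 + 2 = 10 and occupies 4 bytes.
Bytes at offsets 10..13: DF 96 2C 94.
Little-endian stores the least-significant byte at the lowest address.
Reassemble most-significant byte first: 94 2C 96 DF → 0x942C96DF.
Top bit is set, so as a signed 32-bit value this is 0x942C96DF − 2^32 = -1809017121.

-1809017121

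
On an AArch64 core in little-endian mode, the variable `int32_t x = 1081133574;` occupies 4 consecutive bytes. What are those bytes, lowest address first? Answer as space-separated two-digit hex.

06 CA 70 40

1081133574 in hexadecimal, padded to 32 bits, is 0x4070CA06.
Split into bytes (most-significant first): 40 70 CA 06.
Little-endian: lowest address holds the least-significant byte.
So at ascending addresses the bytes are 06 CA 70 40.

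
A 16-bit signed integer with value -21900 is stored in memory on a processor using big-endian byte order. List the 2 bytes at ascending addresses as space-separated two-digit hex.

AA 74

Two's complement of -21900 in 16 bits: 21900 = 0x558C; invert → 0xAA73; add 1 → 0xAA74.
Split into bytes (most-significant first): AA 74.
Big-endian: lowest address holds the most-significant byte.
So the memory order matches the most-significant-first order: AA 74.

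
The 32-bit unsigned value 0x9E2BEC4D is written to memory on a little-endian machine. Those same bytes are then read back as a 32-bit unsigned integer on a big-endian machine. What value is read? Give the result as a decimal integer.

Stored little-endian, the bytes at ascending addresses are 4D EC 2B 9E.
Read back as big-endian, the last byte is least significant, giving 0x4DEC2B9E.
0x4DEC2B9E = 1307323294.

1307323294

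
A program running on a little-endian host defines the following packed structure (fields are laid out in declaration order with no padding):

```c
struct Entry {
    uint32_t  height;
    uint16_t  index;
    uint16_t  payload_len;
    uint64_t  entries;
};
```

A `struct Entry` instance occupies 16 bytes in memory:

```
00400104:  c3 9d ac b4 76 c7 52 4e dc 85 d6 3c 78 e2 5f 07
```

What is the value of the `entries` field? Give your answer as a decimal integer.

`entries` follows `height` (4 B), `index` (2 B), `payload_len` (2 B), so it starts at offset 4 + 2 + 2 = 8 and occupies 8 bytes.
Bytes at offsets 8..15: DC 85 D6 3C 78 E2 5F 07.
In little-endian order the low byte comes first in memory.
Reassemble most-significant byte first: 07 5F E2 78 3C D6 85 DC → 0x075FE2783CD685DC.
0x075FE2783CD685DC = 531392287097652700.

531392287097652700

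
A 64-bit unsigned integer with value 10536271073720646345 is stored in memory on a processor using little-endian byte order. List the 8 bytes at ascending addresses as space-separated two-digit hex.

C9 BA 57 CE B7 5A 38 92

10536271073720646345 in hexadecimal, padded to 64 bits, is 0x92385AB7CE57BAC9.
Split into bytes (most-significant first): 92 38 5A B7 CE 57 BA C9.
Little-endian stores the least-significant byte at the lowest address.
So at ascending addresses the bytes are C9 BA 57 CE B7 5A 38 92.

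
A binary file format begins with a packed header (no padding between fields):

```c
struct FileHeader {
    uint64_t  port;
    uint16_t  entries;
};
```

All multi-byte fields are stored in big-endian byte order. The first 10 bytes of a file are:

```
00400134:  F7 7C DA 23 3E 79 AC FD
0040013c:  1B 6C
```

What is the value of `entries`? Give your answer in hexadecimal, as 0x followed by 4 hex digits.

`entries` follows `port` (8 bytes), so it starts at byte offset 8 and occupies 2 bytes.
Bytes at offsets 8..9: 1B 6C.
In big-endian order the high byte comes first in memory.
The bytes are already most-significant first: 0x1B6C.

0x1B6C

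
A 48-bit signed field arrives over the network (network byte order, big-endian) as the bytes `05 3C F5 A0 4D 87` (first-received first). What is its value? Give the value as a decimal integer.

5759377100167

Big-endian: lowest address holds the most-significant byte.
The bytes are already most-significant first: 0x053CF5A04D87.
0x053CF5A04D87 = 5759377100167.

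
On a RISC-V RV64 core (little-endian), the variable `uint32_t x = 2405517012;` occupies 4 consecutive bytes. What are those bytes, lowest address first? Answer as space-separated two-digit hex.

D4 46 61 8F

2405517012 in hexadecimal, padded to 32 bits, is 0x8F6146D4.
Split into bytes (most-significant first): 8F 61 46 D4.
Little-endian stores the least-significant byte at the lowest address.
So at ascending addresses the bytes are D4 46 61 8F.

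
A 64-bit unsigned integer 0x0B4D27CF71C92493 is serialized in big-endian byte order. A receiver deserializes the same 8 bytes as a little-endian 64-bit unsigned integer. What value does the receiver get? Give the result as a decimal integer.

Stored big-endian, the bytes at ascending addresses are 0B 4D 27 CF 71 C9 24 93.
Read back as little-endian, the first byte is least significant, giving 0x9324C971CF274D0B.
0x9324C971CF274D0B = 10602820913380936971.

10602820913380936971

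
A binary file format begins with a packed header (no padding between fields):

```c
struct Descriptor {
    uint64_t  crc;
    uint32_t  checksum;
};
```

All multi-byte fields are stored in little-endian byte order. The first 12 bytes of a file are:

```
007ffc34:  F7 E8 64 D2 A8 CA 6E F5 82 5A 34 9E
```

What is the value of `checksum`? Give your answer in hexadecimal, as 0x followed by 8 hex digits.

`checksum` follows `crc` (8 bytes), so it starts at byte offset 8 and occupies 4 bytes.
Bytes at offsets 8..11: 82 5A 34 9E.
Little-endian: lowest address holds the least-significant byte.
Reassemble most-significant byte first: 9E 34 5A 82 → 0x9E345A82.

0x9E345A82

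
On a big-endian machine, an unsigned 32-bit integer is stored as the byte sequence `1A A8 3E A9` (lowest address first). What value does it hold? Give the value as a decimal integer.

447233705

Big-endian stores the most-significant byte at the lowest address.
The bytes are already most-significant first: 0x1AA83EA9.
0x1AA83EA9 = 447233705.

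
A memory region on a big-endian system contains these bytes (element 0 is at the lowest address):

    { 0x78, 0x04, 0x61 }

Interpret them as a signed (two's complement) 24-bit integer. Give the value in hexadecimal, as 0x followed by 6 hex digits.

Big-endian stores the most-significant byte at the lowest address.
The bytes are already most-significant first: 0x780461.

0x780461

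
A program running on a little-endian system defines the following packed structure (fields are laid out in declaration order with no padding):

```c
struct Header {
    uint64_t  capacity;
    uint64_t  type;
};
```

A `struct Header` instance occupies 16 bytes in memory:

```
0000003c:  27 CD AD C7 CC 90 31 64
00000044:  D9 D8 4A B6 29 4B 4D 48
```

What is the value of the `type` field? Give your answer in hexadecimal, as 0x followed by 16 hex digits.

0x484D4B29B64AD8D9

`type` follows `capacity` (8 bytes), so it starts at byte offset 8 and occupies 8 bytes.
Bytes at offsets 8..15: D9 D8 4A B6 29 4B 4D 48.
Little-endian stores the least-significant byte at the lowest address.
Reassemble most-significant byte first: 48 4D 4B 29 B6 4A D8 D9 → 0x484D4B29B64AD8D9.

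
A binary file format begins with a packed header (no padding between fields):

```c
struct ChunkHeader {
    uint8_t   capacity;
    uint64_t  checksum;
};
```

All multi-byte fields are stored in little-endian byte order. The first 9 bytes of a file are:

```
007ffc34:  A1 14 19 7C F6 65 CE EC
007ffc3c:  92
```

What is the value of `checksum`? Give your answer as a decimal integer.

10587063761363540244

`checksum` follows `capacity` (1 byte), so it starts at byte offset 1 and occupies 8 bytes.
Bytes at offsets 1..8: 14 19 7C F6 65 CE EC 92.
In little-endian order the low byte comes first in memory.
Reassemble most-significant byte first: 92 EC CE 65 F6 7C 19 14 → 0x92ECCE65F67C1914.
0x92ECCE65F67C1914 = 10587063761363540244.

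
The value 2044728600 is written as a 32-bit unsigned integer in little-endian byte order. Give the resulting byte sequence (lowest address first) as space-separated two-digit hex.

2044728600 in hexadecimal, padded to 32 bits, is 0x79E01518.
Split into bytes (most-significant first): 79 E0 15 18.
Little-endian stores the least-significant byte at the lowest address.
So at ascending addresses the bytes are 18 15 E0 79.

18 15 E0 79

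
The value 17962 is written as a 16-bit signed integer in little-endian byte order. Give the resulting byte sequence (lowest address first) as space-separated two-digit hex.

17962 in hexadecimal, padded to 16 bits, is 0x462A.
Split into bytes (most-significant first): 46 2A.
Little-endian stores the least-significant byte at the lowest address.
So at ascending addresses the bytes are 2A 46.

2A 46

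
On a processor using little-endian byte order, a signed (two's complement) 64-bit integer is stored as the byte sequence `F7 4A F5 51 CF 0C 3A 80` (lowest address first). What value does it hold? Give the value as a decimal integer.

-9207032403632764169

Little-endian stores the least-significant byte at the lowest address.
Reassemble most-significant byte first: 80 3A 0C CF 51 F5 4A F7 → 0x803A0CCF51F54AF7.
Top bit is set, so as a signed 64-bit value this is 0x803A0CCF51F54AF7 − 2^64 = -9207032403632764169.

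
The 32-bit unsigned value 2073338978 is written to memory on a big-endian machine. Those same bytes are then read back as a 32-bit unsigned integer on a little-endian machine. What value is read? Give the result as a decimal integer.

1654953083

2073338978 in 32-bit hexadecimal is 0x7B94A462.
Stored big-endian, the bytes at ascending addresses are 7B 94 A4 62.
Read back as little-endian, the first byte is least significant, giving 0x62A4947B.
0x62A4947B = 1654953083.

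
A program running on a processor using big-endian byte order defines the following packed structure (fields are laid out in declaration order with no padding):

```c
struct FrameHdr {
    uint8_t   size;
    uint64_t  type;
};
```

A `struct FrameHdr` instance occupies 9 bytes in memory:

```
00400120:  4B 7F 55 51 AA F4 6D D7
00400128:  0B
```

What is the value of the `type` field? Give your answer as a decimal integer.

`type` follows `size` (1 byte), so it starts at byte offset 1 and occupies 8 bytes.
Bytes at offsets 1..8: 7F 55 51 AA F4 6D D7 0B.
Big-endian: lowest address holds the most-significant byte.
The bytes are already most-significant first: 0x7F5551AAF46DD70B.
0x7F5551AAF46DD70B = 9175329610524382987.

9175329610524382987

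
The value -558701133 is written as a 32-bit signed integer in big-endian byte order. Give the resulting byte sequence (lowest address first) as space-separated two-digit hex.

Two's complement of -558701133 in 32 bits: 558701133 = 0x214D1A4D; invert → 0xDEB2E5B2; add 1 → 0xDEB2E5B3.
Split into bytes (most-significant first): DE B2 E5 B3.
In big-endian order the high byte comes first in memory.
So the memory order matches the most-significant-first order: DE B2 E5 B3.

DE B2 E5 B3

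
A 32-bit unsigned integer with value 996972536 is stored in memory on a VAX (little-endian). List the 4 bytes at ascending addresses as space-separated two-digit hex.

996972536 in hexadecimal, padded to 32 bits, is 0x3B6C97F8.
Split into bytes (most-significant first): 3B 6C 97 F8.
In little-endian order the low byte comes first in memory.
So at ascending addresses the bytes are F8 97 6C 3B.

F8 97 6C 3B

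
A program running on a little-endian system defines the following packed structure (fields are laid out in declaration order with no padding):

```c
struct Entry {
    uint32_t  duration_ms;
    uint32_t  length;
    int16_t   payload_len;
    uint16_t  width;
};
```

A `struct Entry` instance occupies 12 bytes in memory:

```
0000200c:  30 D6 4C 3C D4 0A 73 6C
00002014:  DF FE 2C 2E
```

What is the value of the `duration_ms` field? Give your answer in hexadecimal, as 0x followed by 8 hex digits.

0x3C4CD630

`duration_ms` is the first field, at byte offset 0, occupying 4 bytes.
Bytes at offsets 0..3: 30 D6 4C 3C.
Little-endian stores the least-significant byte at the lowest address.
Reassemble most-significant byte first: 3C 4C D6 30 → 0x3C4CD630.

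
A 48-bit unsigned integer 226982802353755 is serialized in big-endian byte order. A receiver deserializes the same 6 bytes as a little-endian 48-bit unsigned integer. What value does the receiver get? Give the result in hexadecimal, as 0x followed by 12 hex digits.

226982802353755 in 48-bit hexadecimal is 0xCE708D4DEE5B.
Stored big-endian, the bytes at ascending addresses are CE 70 8D 4D EE 5B.
Read back as little-endian, the first byte is least significant, giving 0x5BEE4D8D70CE.

0x5BEE4D8D70CE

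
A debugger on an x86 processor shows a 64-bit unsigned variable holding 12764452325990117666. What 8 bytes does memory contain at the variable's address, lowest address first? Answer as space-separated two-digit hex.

22 B1 0C F3 C2 71 24 B1

12764452325990117666 in hexadecimal, padded to 64 bits, is 0xB12471C2F30CB122.
Split into bytes (most-significant first): B1 24 71 C2 F3 0C B1 22.
Little-endian: lowest address holds the least-significant byte.
So at ascending addresses the bytes are 22 B1 0C F3 C2 71 24 B1.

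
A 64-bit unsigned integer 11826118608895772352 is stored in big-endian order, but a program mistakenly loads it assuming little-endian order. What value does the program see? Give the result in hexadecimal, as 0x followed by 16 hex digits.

0xC086DEA237D01EA4

11826118608895772352 in 64-bit hexadecimal is 0xA41ED037A2DE86C0.
Stored big-endian, the bytes at ascending addresses are A4 1E D0 37 A2 DE 86 C0.
Read back as little-endian, the first byte is least significant, giving 0xC086DEA237D01EA4.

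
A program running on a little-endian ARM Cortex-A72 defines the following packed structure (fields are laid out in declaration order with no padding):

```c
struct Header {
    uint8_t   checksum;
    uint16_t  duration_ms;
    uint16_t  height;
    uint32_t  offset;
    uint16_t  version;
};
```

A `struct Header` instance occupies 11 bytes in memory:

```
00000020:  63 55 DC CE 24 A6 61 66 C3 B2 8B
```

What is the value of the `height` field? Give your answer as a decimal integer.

9422

`height` follows `checksum` (1 B), `duration_ms` (2 B), so it starts at offset 1 + 2 = 3 and occupies 2 bytes.
Bytes at offsets 3..4: CE 24.
Little-endian stores the least-significant byte at the lowest address.
Reassemble most-significant byte first: 24 CE → 0x24CE.
0x24CE = 9422.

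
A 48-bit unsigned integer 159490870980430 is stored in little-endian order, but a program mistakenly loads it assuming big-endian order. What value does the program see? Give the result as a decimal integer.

86516568952465

159490870980430 in 48-bit hexadecimal is 0x910E5CB5AF4E.
Stored little-endian, the bytes at ascending addresses are 4E AF B5 5C 0E 91.
Read back as big-endian, the last byte is least significant, giving 0x4EAFB55C0E91.
0x4EAFB55C0E91 = 86516568952465.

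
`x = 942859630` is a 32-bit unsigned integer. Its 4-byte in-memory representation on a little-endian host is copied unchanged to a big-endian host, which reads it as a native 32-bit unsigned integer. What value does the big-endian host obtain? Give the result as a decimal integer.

1860514360

942859630 in 32-bit hexadecimal is 0x3832E56E.
Stored little-endian, the bytes at ascending addresses are 6E E5 32 38.
Read back as big-endian, the last byte is least significant, giving 0x6EE53238.
0x6EE53238 = 1860514360.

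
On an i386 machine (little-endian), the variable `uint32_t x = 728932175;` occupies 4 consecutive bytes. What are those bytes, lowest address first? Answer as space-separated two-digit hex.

4F 9F 72 2B

728932175 in hexadecimal, padded to 32 bits, is 0x2B729F4F.
Split into bytes (most-significant first): 2B 72 9F 4F.
Little-endian: lowest address holds the least-significant byte.
So at ascending addresses the bytes are 4F 9F 72 2B.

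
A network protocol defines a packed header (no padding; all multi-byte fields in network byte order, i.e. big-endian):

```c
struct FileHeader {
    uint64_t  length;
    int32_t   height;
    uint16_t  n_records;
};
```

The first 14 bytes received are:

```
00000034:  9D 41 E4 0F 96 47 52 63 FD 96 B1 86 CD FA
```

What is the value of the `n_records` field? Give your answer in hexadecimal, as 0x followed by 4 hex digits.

0xCDFA

`n_records` follows `length` (8 B), `height` (4 B), so it starts at offset 8 + 4 = 12 and occupies 2 bytes.
Bytes at offsets 12..13: CD FA.
Big-endian: lowest address holds the most-significant byte.
The bytes are already most-significant first: 0xCDFA.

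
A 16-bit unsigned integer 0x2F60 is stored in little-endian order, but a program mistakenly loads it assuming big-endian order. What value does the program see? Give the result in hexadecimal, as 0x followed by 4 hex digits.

Stored little-endian, the bytes at ascending addresses are 60 2F.
Read back as big-endian, the last byte is least significant, giving 0x602F.

0x602F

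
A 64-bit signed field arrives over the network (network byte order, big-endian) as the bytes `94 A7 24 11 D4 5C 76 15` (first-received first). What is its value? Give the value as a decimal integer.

-7735174175989664235

In big-endian order the high byte comes first in memory.
The bytes are already most-significant first: 0x94A72411D45C7615.
Top bit is set, so as a signed 64-bit value this is 0x94A72411D45C7615 − 2^64 = -7735174175989664235.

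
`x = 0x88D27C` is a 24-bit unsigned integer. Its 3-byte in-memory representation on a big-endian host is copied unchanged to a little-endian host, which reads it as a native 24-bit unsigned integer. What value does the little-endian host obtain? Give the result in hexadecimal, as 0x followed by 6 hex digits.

0x7CD288

Stored big-endian, the bytes at ascending addresses are 88 D2 7C.
Read back as little-endian, the first byte is least significant, giving 0x7CD288.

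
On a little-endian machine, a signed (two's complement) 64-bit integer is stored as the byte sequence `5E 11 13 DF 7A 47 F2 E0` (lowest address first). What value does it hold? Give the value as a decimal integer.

Little-endian: lowest address holds the least-significant byte.
Reassemble most-significant byte first: E0 F2 47 7A DF 13 11 5E → 0xE0F2477ADF13115E.
Top bit is set, so as a signed 64-bit value this is 0xE0F2477ADF13115E − 2^64 = -2237647471795564194.

-2237647471795564194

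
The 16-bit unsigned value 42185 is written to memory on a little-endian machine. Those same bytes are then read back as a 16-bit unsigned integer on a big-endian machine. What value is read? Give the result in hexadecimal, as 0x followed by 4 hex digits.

0xC9A4

42185 in 16-bit hexadecimal is 0xA4C9.
Stored little-endian, the bytes at ascending addresses are C9 A4.
Read back as big-endian, the last byte is least significant, giving 0xC9A4.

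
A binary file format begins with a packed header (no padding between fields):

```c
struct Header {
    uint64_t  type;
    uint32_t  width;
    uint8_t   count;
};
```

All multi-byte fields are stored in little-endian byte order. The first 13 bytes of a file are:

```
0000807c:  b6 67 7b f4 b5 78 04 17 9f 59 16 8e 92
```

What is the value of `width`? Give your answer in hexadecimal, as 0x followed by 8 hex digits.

0x8E16599F

`width` follows `type` (8 bytes), so it starts at byte offset 8 and occupies 4 bytes.
Bytes at offsets 8..11: 9F 59 16 8E.
In little-endian order the low byte comes first in memory.
Reassemble most-significant byte first: 8E 16 59 9F → 0x8E16599F.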